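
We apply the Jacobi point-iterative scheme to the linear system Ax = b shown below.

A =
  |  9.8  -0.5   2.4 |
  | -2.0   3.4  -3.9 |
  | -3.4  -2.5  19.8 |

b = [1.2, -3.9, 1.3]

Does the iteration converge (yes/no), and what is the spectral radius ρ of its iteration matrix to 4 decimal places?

Let D = diag(9.8, 3.4, 19.8); L, U the strict triangles.
T_J = -D⁻¹(L+U): T[2,1] = -(-2.5)/(19.8) = +0.1263; T[2,2] = 0.
  T[0,:] = [+0.0000  +0.0510  -0.2449]
  T[1,:] = [+0.5882  +0.0000  +1.1471]
  T[2,:] = [+0.1717  +0.1263  +0.0000]
|eigenvalues of T|: 0.3919, 0.3287, 0.0632.
ρ(T) = max|λ| = 0.3919; 0.3919 < 1, so it converges for any x₀.

yes, ρ = 0.3919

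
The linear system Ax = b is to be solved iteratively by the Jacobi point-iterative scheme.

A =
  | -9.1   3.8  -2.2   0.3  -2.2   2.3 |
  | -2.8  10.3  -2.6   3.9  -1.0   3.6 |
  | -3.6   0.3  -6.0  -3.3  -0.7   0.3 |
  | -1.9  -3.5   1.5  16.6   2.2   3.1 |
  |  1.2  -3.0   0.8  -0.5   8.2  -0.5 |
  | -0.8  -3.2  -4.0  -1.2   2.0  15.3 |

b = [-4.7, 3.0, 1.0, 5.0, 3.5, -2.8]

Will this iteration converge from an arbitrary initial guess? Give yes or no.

Diagonal D = diag(-9.1, 10.3, -6, 16.6, 8.2, 15.3); L, U strict lower/upper.
Jacobi T = -D⁻¹(L+U): T[1,2] = -(-2.6)/(10.3) = +0.2524; T[1,1] = 0.
  T[0,:] = [+0.0000, +0.4176, -0.2418, +0.0330, -0.2418, +0.2527]
  T[1,:] = [+0.2718, +0.0000, +0.2524, -0.3786, +0.0971, -0.3495]
  T[2,:] = [-0.6000, +0.0500, +0.0000, -0.5500, -0.1167, +0.0500]
  T[3,:] = [+0.1145, +0.2108, -0.0904, +0.0000, -0.1325, -0.1867]
  T[4,:] = [-0.1463, +0.3659, -0.0976, +0.0610, +0.0000, +0.0610]
  T[5,:] = [+0.0523, +0.2092, +0.2614, +0.0784, -0.1307, +0.0000]
|eigenvalues of T|: 0.7748, 0.4239, 0.4239, 0.3825, 0.3825, 0.2160.
ρ(T) = max|λ| = 0.7748; 0.7748 < 1: convergent.

yes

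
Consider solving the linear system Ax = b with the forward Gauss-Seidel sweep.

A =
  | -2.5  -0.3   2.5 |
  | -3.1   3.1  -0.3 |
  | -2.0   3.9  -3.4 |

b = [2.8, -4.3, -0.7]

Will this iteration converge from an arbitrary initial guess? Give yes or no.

Let D = diag(-2.5, 3.1, -3.4); L, U the strict triangles.
T_GS = -(D+L)⁻¹U: row 0 first, T[0,2] = -(2.5)/(-2.5) = +1.0000; later rows by forward substitution.
  T[0,:] = [+0.0000 -0.1200 +1.0000]
  T[1,:] = [+0.0000 -0.1200 +1.0968]
  T[2,:] = [+0.0000 -0.0671 +0.6698]
|roots of det(T-λI)|: 0.5620, 0.0122, 0.0000.
ρ = 0.5620; 0.5620 < 1: convergent.

yes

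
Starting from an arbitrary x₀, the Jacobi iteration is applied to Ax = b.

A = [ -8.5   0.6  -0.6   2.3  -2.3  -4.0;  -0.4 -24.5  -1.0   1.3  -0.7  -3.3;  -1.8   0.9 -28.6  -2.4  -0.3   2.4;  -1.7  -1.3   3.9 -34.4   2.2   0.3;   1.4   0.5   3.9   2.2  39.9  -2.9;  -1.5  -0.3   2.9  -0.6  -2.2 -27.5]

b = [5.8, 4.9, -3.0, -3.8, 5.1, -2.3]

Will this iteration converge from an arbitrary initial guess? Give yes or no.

yes

Diagonal D = diag(-8.5, -24.5, -28.6, -34.4, 39.9, -27.5); L, U strict lower/upper.
Jacobi: T = -D⁻¹(L+U), T[1,0] = -(-0.4)/(-24.5) = -0.0163; T[1,1] = 0.
  T[0,:] = [+0.0000, +0.0706, -0.0706, +0.2706, -0.2706, -0.4706]
  T[1,:] = [-0.0163, +0.0000, -0.0408, +0.0531, -0.0286, -0.1347]
  T[2,:] = [-0.0629, +0.0315, +0.0000, -0.0839, -0.0105, +0.0839]
  T[3,:] = [-0.0494, -0.0378, +0.1134, +0.0000, +0.0640, +0.0087]
  T[4,:] = [-0.0351, -0.0125, -0.0977, -0.0551, +0.0000, +0.0727]
  T[5,:] = [-0.0545, -0.0109, +0.1055, -0.0218, -0.0800, +0.0000]
eigenvalue magnitudes: 0.1757, 0.1057, 0.1057, 0.1046, 0.1046, 0.0524.
spectral radius ρ = 0.1757; 0.1757 < 1, so it converges for any x₀.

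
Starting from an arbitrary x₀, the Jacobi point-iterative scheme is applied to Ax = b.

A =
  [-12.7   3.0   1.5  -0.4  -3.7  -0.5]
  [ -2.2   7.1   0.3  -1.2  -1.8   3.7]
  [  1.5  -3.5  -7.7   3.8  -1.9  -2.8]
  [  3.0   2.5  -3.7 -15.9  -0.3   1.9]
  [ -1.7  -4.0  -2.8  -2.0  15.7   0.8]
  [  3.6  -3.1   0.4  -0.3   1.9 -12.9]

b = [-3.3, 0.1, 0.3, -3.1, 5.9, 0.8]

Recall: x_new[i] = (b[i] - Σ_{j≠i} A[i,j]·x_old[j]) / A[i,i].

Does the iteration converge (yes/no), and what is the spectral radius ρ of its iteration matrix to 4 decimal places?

Diagonal D = diag(-12.7, 7.1, -7.7, -15.9, 15.7, -12.9); L, U strict lower/upper.
Jacobi: T = -D⁻¹(L+U), T[2,4] = -(-1.9)/(-7.7) = -0.2468; T[2,2] = 0.
  T[0,:] = [+0.0000  +0.2362  +0.1181  -0.0315  -0.2913  -0.0394]
  T[1,:] = [+0.3099  +0.0000  -0.0423  +0.1690  +0.2535  -0.5211]
  T[2,:] = [+0.1948  -0.4545  +0.0000  +0.4935  -0.2468  -0.3636]
  T[3,:] = [+0.1887  +0.1572  -0.2327  +0.0000  -0.0189  +0.1195]
  T[4,:] = [+0.1083  +0.2548  +0.1783  +0.1274  +0.0000  -0.0510]
  T[5,:] = [+0.2791  -0.2403  +0.0310  -0.0233  +0.1473  +0.0000]
|λ(T)| sorted: 0.6932, 0.4534, 0.4473, 0.4473, 0.2615, 0.2615.
ρ = 0.6932; 0.6932 < 1: convergent.

yes, ρ = 0.6932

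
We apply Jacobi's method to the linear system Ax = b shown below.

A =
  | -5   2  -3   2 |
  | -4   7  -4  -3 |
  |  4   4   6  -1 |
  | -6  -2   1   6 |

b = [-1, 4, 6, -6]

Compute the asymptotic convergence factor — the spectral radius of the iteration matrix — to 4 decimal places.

Write A = D+L+U with D = diag(-5, 7, 6, 6).
T_J = -D⁻¹(L+U): T[3,0] = -(-6)/(6) = +1.0000; T[3,3] = 0.
  T[0,:] = [+0.0000 +0.4000 -0.6000 +0.4000]
  T[1,:] = [+0.5714 +0.0000 +0.5714 +0.4286]
  T[2,:] = [-0.6667 -0.6667 +0.0000 +0.1667]
  T[3,:] = [+1.0000 +0.3333 -0.1667 +0.0000]
moduli |λ_i(T)| = 1.1359, 0.8624, 0.5401, 0.5401.
spectral radius ρ = 1.1359; 1.1359 > 1 ⇒ diverges.

1.1359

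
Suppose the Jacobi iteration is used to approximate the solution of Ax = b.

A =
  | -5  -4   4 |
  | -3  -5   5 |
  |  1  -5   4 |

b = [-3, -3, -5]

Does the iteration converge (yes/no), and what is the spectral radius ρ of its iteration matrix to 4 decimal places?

A = D + L + U where D = diag(-5, -5, 4).
T_J = -D⁻¹(L+U): T[2,1] = -(-5)/(4) = +1.2500; T[2,2] = 0.
  T[0,:] = [+0.0000, -0.8000, +0.8000]
  T[1,:] = [-0.6000, +0.0000, +1.0000]
  T[2,:] = [-0.2500, +1.2500, +0.0000]
|eigenvalues of T|: 1.3513, 1.0763, 0.2750.
ρ = 1.3513; 1.3513 > 1 ⇒ diverges.

no, ρ = 1.3513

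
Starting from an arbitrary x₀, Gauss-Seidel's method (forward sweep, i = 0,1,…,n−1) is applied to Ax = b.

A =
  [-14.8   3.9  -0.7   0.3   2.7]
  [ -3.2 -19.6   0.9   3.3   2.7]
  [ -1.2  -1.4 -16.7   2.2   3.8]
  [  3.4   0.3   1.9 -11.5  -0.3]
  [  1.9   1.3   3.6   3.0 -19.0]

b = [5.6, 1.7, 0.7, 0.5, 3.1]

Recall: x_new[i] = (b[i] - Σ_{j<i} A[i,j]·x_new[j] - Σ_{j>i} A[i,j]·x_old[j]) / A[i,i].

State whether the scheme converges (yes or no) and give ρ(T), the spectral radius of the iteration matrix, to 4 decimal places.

Write A = D+L+U with D = diag(-14.8, -19.6, -16.7, -11.5, -19).
GS T = -(D+L)⁻¹U: row 0 first, T[0,4] = -(2.7)/(-14.8) = +0.1824; later rows by forward substitution.
  T[0,:] = [+0.0000  +0.2635  -0.0473  +0.0203  +0.1824]
  T[1,:] = [+0.0000  -0.0430  +0.0536  +0.1651  +0.1080]
  T[2,:] = [+0.0000  -0.0153  -0.0011  +0.1164  +0.2054]
  T[3,:] = [+0.0000  +0.0743  -0.0128  +0.0295  +0.0646]
  T[4,:] = [+0.0000  +0.0322  -0.0033  +0.0400  +0.0747]
moduli |λ_i(T)| = 0.1767, 0.0711, 0.0518, 0.0064, 0.0000.
ρ(T) = max|λ| = 0.1767; 0.1767 < 1, so it converges for any x₀.

yes, ρ = 0.1767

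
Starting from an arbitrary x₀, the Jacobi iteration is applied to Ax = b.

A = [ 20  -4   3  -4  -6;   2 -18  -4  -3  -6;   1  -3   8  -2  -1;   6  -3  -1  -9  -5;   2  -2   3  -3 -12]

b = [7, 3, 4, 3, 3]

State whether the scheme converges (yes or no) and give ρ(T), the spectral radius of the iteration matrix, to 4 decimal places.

yes, ρ = 0.8663

Diagonal D = diag(20, -18, 8, -9, -12); L, U strict lower/upper.
Jacobi: T = -D⁻¹(L+U), T[0,1] = -(-4)/(20) = +0.2000; T[0,0] = 0.
  T[0,:] = [+0.0000  +0.2000  -0.1500  +0.2000  +0.3000]
  T[1,:] = [+0.1111  +0.0000  -0.2222  -0.1667  -0.3333]
  T[2,:] = [-0.1250  +0.3750  +0.0000  +0.2500  +0.1250]
  T[3,:] = [+0.6667  -0.3333  -0.1111  +0.0000  -0.5556]
  T[4,:] = [+0.1667  -0.1667  +0.2500  -0.2500  +0.0000]
|λ(T)| sorted: 0.8663, 0.3166, 0.3166, 0.2930, 0.2930.
ρ = 0.8663; 0.8663 < 1: convergent.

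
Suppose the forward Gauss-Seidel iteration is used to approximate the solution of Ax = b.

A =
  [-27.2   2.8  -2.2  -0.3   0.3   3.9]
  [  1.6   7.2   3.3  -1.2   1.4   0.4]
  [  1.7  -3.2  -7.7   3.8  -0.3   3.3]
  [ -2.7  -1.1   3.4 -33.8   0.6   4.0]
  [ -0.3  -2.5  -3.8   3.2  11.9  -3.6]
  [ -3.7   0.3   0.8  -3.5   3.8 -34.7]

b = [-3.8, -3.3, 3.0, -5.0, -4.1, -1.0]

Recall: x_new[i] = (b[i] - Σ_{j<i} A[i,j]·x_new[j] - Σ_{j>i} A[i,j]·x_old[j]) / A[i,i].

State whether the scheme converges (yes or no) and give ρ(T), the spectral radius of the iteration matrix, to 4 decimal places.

Diagonal D = diag(-27.2, 7.2, -7.7, -33.8, 11.9, -34.7); L, U strict lower/upper.
Gauss-Seidel: T = -(D+L)⁻¹U, row 0 first, T[0,5] = -(3.9)/(-27.2) = +0.1434; later rows by forward substitution.
  T[0,:] = [+0.0000, +0.1029, -0.0809, -0.0110, +0.0110, +0.1434]
  T[1,:] = [+0.0000, -0.0229, -0.4404, +0.1691, -0.1969, -0.0874]
  T[2,:] = [+0.0000, +0.0322, +0.1651, +0.4208, +0.0453, +0.4966]
  T[3,:] = [+0.0000, -0.0042, +0.0374, +0.0377, +0.0278, +0.1597]
  T[4,:] = [+0.0000, +0.0092, -0.0519, +0.1595, -0.0341, +0.4034]
  T[5,:] = [+0.0000, -0.0090, -0.0008, +0.0260, -0.0084, +0.0235]
moduli |λ_i(T)| = 0.2630, 0.1261, 0.1261, 0.0565, 0.0565, 0.0000.
ρ(T) = max|λ| = 0.2630; 0.2630 < 1, so it converges for any x₀.

yes, ρ = 0.2630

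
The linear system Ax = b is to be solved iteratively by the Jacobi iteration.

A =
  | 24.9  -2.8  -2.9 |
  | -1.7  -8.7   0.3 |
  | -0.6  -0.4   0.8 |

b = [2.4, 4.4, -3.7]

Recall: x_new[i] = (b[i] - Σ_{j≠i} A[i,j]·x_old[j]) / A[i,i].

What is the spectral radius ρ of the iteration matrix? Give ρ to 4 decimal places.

0.3292

Diagonal D = diag(24.9, -8.7, 0.8); L, U strict lower/upper.
T_J = -D⁻¹(L+U): T[2,0] = -(-0.6)/(0.8) = +0.7500; T[2,2] = 0.
  T[0,:] = [+0.0000  +0.1124  +0.1165]
  T[1,:] = [-0.1954  +0.0000  +0.0345]
  T[2,:] = [+0.7500  +0.5000  +0.0000]
|eigenvalues of T|: 0.3292, 0.2014, 0.1278.
ρ = 0.3292; 0.3292 < 1, so it converges for any x₀.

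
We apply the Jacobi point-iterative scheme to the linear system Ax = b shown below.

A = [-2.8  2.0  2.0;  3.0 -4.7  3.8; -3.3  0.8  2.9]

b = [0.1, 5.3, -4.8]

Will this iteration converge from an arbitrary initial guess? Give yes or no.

Split A = D + L + U, D = diag(-2.8, -4.7, 2.9).
T_J = -D⁻¹(L+U): T[1,2] = -(3.8)/(-4.7) = +0.8085; T[1,1] = 0.
  T[0,:] = [+0.0000  +0.7143  +0.7143]
  T[1,:] = [+0.6383  +0.0000  +0.8085]
  T[2,:] = [+1.1379  -0.2759  +0.0000]
eigenvalue magnitudes: 1.2174, 0.6607, 0.6607.
ρ = 1.2174; 1.2174 > 1: divergent.

no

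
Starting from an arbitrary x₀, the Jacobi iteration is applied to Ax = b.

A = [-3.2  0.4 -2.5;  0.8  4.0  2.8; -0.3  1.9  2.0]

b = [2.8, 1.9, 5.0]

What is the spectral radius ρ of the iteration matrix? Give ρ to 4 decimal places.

Write A = D+L+U with D = diag(-3.2, 4, 2).
T_J = -D⁻¹(L+U): T[0,2] = -(-2.5)/(-3.2) = -0.7812; T[0,0] = 0.
  T[0,:] = [+0.0000  +0.1250  -0.7812]
  T[1,:] = [-0.2000  +0.0000  -0.7000]
  T[2,:] = [+0.1500  -0.9500  +0.0000]
eigenvalue magnitudes: 0.8450, 0.4373, 0.4373.
ρ = 0.8450; 0.8450 < 1: convergent.

0.8450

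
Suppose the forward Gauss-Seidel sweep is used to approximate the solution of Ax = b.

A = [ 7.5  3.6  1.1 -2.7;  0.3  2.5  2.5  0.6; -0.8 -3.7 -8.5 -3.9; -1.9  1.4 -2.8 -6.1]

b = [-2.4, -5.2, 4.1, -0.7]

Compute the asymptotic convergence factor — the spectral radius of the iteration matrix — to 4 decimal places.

A = D + L + U where D = diag(7.5, 2.5, -8.5, -6.1).
Gauss-Seidel: T = -(D+L)⁻¹U, row 0 first, T[0,3] = -(-2.7)/(7.5) = +0.3600; later rows by forward substitution.
  T[0,:] = [+0.0000 -0.4800 -0.1467 +0.3600]
  T[1,:] = [+0.0000 +0.0576 -0.9824 -0.2832]
  T[2,:] = [+0.0000 +0.0201 +0.4414 -0.3694]
  T[3,:] = [+0.0000 +0.1535 -0.3824 -0.0076]
|eigenvalues of T|: 0.7080, 0.3113, 0.3113, 0.0000.
ρ = 0.7080; 0.7080 < 1 ⇒ converges.

0.7080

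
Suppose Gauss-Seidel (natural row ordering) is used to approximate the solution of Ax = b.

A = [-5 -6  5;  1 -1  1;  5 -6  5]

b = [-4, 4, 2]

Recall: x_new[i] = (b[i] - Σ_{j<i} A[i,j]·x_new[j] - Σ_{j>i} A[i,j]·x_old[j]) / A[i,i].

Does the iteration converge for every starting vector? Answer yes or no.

no

Diagonal D = diag(-5, -1, 5); L, U strict lower/upper.
GS T = -(D+L)⁻¹U: row 0 first, T[0,2] = -(5)/(-5) = +1.0000; later rows by forward substitution.
  T[0,:] = [+0.0000, -1.2000, +1.0000]
  T[1,:] = [+0.0000, -1.2000, +2.0000]
  T[2,:] = [+0.0000, -0.2400, +1.4000]
|eigenvalues of T|: 1.2000, 1.0000, 0.0000.
spectral radius ρ = 1.2000; 1.2000 > 1: divergent.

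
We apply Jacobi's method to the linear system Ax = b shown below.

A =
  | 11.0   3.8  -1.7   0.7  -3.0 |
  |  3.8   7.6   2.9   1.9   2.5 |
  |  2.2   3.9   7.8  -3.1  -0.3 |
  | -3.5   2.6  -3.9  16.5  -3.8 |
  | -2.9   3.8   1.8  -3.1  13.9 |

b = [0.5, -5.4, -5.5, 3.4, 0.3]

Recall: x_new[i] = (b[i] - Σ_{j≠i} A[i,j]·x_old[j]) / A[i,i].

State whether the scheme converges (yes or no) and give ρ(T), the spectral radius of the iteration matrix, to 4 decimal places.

Split A = D + L + U, D = diag(11, 7.6, 7.8, 16.5, 13.9).
Jacobi: T = -D⁻¹(L+U), T[0,4] = -(-3)/(11) = +0.2727; T[0,0] = 0.
  T[0,:] = [+0.0000 -0.3455 +0.1545 -0.0636 +0.2727]
  T[1,:] = [-0.5000 +0.0000 -0.3816 -0.2500 -0.3289]
  T[2,:] = [-0.2821 -0.5000 +0.0000 +0.3974 +0.0385]
  T[3,:] = [+0.2121 -0.1576 +0.2364 +0.0000 +0.2303]
  T[4,:] = [+0.2086 -0.2734 -0.1295 +0.2230 +0.0000]
|roots of det(T-λI)|: 0.8909, 0.4755, 0.4755, 0.1433, 0.0875.
spectral radius ρ = 0.8909; 0.8909 < 1, so it converges for any x₀.

yes, ρ = 0.8909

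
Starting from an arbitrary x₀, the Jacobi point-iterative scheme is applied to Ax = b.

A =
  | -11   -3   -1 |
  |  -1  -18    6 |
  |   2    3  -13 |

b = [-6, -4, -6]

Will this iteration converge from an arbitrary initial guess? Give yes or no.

Write A = D+L+U with D = diag(-11, -18, -13).
Jacobi: T = -D⁻¹(L+U), T[1,2] = -(6)/(-18) = +0.3333; T[1,1] = 0.
  T[0,:] = [+0.0000, -0.2727, -0.0909]
  T[1,:] = [-0.0556, +0.0000, +0.3333]
  T[2,:] = [+0.1538, +0.2308, +0.0000]
|eigenvalues of T|: 0.3402, 0.1941, 0.1941.
ρ(T) = max|λ| = 0.3402; 0.3402 < 1, so it converges for any x₀.

yes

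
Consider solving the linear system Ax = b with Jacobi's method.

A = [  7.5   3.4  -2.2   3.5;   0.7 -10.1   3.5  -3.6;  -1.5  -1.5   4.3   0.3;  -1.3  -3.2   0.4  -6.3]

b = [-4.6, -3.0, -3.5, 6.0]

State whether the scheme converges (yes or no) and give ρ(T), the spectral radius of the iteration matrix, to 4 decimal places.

Split A = D + L + U, D = diag(7.5, -10.1, 4.3, -6.3).
Jacobi: T = -D⁻¹(L+U), T[2,0] = -(-1.5)/(4.3) = +0.3488; T[2,2] = 0.
  T[0,:] = [+0.0000, -0.4533, +0.2933, -0.4667]
  T[1,:] = [+0.0693, +0.0000, +0.3465, -0.3564]
  T[2,:] = [+0.3488, +0.3488, +0.0000, -0.0698]
  T[3,:] = [-0.2063, -0.5079, +0.0635, +0.0000]
moduli |λ_i(T)| = 0.7521, 0.6129, 0.1249, 0.1249.
spectral radius ρ = 0.7521; 0.7521 < 1, so it converges for any x₀.

yes, ρ = 0.7521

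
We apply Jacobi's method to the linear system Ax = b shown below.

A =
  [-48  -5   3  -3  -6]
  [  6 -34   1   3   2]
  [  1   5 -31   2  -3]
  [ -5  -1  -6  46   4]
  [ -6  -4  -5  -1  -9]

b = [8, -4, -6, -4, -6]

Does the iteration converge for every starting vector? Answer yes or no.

yes

Write A = D+L+U with D = diag(-48, -34, -31, 46, -9).
Jacobi: T = -D⁻¹(L+U), T[4,0] = -(-6)/(-9) = -0.6667; T[4,4] = 0.
  T[0,:] = [+0.0000, -0.1042, +0.0625, -0.0625, -0.1250]
  T[1,:] = [+0.1765, +0.0000, +0.0294, +0.0882, +0.0588]
  T[2,:] = [+0.0323, +0.1613, +0.0000, +0.0645, -0.0968]
  T[3,:] = [+0.1087, +0.0217, +0.1304, +0.0000, -0.0870]
  T[4,:] = [-0.6667, -0.4444, -0.5556, -0.1111, +0.0000]
|λ(T)| sorted: 0.4313, 0.2646, 0.1781, 0.1781, 0.0130.
spectral radius ρ = 0.4313; 0.4313 < 1: convergent.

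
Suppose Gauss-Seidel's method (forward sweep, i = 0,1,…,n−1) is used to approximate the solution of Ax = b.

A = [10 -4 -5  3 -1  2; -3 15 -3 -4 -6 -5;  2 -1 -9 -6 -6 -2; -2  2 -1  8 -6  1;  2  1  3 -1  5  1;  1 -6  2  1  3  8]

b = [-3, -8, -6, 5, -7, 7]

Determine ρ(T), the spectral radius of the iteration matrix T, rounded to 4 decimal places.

A = D + L + U where D = diag(10, 15, -9, 8, 5, 8).
GS T = -(D+L)⁻¹U: row 0 first, T[0,3] = -(3)/(10) = -0.3000; later rows by forward substitution.
  T[0,:] = [+0.0000 +0.4000 +0.5000 -0.3000 +0.1000 -0.2000]
  T[1,:] = [+0.0000 +0.0800 +0.3000 +0.2067 +0.4200 +0.2933]
  T[2,:] = [+0.0000 +0.0800 +0.0778 -0.7563 -0.6911 -0.2993]
  T[3,:] = [+0.0000 +0.0900 +0.0597 -0.2212 +0.5836 -0.2857]
  T[4,:] = [+0.0000 -0.2060 -0.2947 +0.4882 +0.4074 -0.0563]
  T[5,:] = [+0.0000 +0.0560 +0.2461 +0.2261 +0.2496 +0.3766]
moduli |λ_i(T)| = 0.9286, 0.3465, 0.2186, 0.2186, 0.0651, 0.0000.
ρ(T) = max|λ| = 0.9286; 0.9286 < 1 ⇒ converges.

0.9286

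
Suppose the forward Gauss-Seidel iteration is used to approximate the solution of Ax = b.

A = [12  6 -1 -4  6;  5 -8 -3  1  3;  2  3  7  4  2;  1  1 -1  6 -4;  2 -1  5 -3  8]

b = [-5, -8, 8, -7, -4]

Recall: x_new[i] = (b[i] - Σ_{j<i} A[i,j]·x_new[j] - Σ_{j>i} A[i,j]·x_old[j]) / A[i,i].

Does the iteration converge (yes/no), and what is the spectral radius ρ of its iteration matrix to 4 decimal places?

Write A = D+L+U with D = diag(12, -8, 7, 6, 8).
GS T = -(D+L)⁻¹U: row 0 first, T[0,1] = -(6)/(12) = -0.5000; later rows by forward substitution.
  T[0,:] = [+0.0000  -0.5000  +0.0833  +0.3333  -0.5000]
  T[1,:] = [+0.0000  -0.3125  -0.3229  +0.3333  +0.0625]
  T[2,:] = [+0.0000  +0.2768  +0.1146  -0.8095  -0.1696]
  T[3,:] = [+0.0000  +0.1815  +0.0590  -0.2460  +0.7113]
  T[4,:] = [+0.0000  -0.0190  -0.1107  +0.3720  +0.5056]
moduli |λ_i(T)| = 0.8431, 0.3904, 0.3904, 0.1390, 0.0000.
ρ = 0.8431; 0.8431 < 1 ⇒ converges.

yes, ρ = 0.8431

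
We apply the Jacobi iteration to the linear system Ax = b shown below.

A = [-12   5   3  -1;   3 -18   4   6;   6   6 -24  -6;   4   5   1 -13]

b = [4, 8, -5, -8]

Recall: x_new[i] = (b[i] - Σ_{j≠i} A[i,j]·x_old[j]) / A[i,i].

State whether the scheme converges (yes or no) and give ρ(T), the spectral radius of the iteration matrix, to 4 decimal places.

yes, ρ = 0.5512

Diagonal D = diag(-12, -18, -24, -13); L, U strict lower/upper.
Jacobi T = -D⁻¹(L+U): T[3,0] = -(4)/(-13) = +0.3077; T[3,3] = 0.
  T[0,:] = [+0.0000  +0.4167  +0.2500  -0.0833]
  T[1,:] = [+0.1667  +0.0000  +0.2222  +0.3333]
  T[2,:] = [+0.2500  +0.2500  +0.0000  -0.2500]
  T[3,:] = [+0.3077  +0.3846  +0.0769  +0.0000]
eigenvalue magnitudes: 0.5512, 0.3545, 0.3545, 0.1350.
ρ = 0.5512; 0.5512 < 1 ⇒ converges.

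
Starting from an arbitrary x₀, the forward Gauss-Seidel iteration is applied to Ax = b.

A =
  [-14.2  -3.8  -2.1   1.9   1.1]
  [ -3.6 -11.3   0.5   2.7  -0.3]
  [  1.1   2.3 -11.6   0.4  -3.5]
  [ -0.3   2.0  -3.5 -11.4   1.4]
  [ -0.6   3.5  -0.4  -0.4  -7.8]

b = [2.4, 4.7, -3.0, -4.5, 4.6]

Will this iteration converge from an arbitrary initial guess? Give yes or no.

Split A = D + L + U, D = diag(-14.2, -11.3, -11.6, -11.4, -7.8).
T_GS = -(D+L)⁻¹U: row 0 first, T[0,1] = -(-3.8)/(-14.2) = -0.2676; later rows by forward substitution.
  T[0,:] = [+0.0000 -0.2676 -0.1479 +0.1338 +0.0775]
  T[1,:] = [+0.0000 +0.0853 +0.0914 +0.1963 -0.0512]
  T[2,:] = [+0.0000 -0.0085 +0.0041 +0.0861 -0.3045]
  T[3,:] = [+0.0000 +0.0246 +0.0187 +0.0045 +0.2053]
  T[4,:] = [+0.0000 +0.0580 +0.0512 +0.0732 -0.0239]
|roots of det(T-λI)|: 0.1527, 0.0938, 0.0938, 0.0029, 0.0000.
spectral radius ρ = 0.1527; 0.1527 < 1: convergent.

yes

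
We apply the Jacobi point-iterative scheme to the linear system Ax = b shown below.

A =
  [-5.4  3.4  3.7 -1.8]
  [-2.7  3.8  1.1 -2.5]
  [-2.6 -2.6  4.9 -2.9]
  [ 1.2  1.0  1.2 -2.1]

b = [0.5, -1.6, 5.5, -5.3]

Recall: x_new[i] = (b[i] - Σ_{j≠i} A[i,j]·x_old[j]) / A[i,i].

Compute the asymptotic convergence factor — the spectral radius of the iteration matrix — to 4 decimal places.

1.2431

A = D + L + U where D = diag(-5.4, 3.8, 4.9, -2.1).
Jacobi: T = -D⁻¹(L+U), T[0,2] = -(3.7)/(-5.4) = +0.6852; T[0,0] = 0.
  T[0,:] = [+0.0000  +0.6296  +0.6852  -0.3333]
  T[1,:] = [+0.7105  +0.0000  -0.2895  +0.6579]
  T[2,:] = [+0.5306  +0.5306  +0.0000  +0.5918]
  T[3,:] = [+0.5714  +0.4762  +0.5714  +0.0000]
|eigenvalues of T|: 1.2431, 0.6606, 0.6606, 0.0075.
spectral radius ρ = 1.2431; 1.2431 > 1 ⇒ diverges.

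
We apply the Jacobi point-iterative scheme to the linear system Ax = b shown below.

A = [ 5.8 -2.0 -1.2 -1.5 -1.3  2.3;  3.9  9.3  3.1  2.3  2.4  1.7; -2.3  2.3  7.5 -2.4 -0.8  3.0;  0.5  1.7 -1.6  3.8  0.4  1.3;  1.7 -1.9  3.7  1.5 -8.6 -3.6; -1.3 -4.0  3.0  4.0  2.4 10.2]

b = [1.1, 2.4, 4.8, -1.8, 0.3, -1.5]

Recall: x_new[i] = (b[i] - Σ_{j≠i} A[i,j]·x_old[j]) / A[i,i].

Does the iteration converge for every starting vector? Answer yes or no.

no

A = D + L + U where D = diag(5.8, 9.3, 7.5, 3.8, -8.6, 10.2).
T_J = -D⁻¹(L+U): T[4,0] = -(1.7)/(-8.6) = +0.1977; T[4,4] = 0.
  T[0,:] = [+0.0000 +0.3448 +0.2069 +0.2586 +0.2241 -0.3966]
  T[1,:] = [-0.4194 +0.0000 -0.3333 -0.2473 -0.2581 -0.1828]
  T[2,:] = [+0.3067 -0.3067 +0.0000 +0.3200 +0.1067 -0.4000]
  T[3,:] = [-0.1316 -0.4474 +0.4211 +0.0000 -0.1053 -0.3421]
  T[4,:] = [+0.1977 -0.2209 +0.4302 +0.1744 +0.0000 -0.4186]
  T[5,:] = [+0.1275 +0.3922 -0.2941 -0.3922 -0.2353 +0.0000]
|roots of det(T-λI)|: 1.1606, 0.5611, 0.5611, 0.4998, 0.4998, 0.0417.
ρ = 1.1606; 1.1606 > 1, so it fails to converge.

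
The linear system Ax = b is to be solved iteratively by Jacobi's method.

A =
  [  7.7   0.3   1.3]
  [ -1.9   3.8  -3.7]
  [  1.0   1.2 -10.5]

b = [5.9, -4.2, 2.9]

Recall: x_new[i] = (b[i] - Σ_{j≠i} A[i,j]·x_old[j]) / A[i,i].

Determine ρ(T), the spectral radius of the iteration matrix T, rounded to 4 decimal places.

Write A = D+L+U with D = diag(7.7, 3.8, -10.5).
Jacobi: T = -D⁻¹(L+U), T[2,0] = -(1)/(-10.5) = +0.0952; T[2,2] = 0.
  T[0,:] = [+0.0000 -0.0390 -0.1688]
  T[1,:] = [+0.5000 +0.0000 +0.9737]
  T[2,:] = [+0.0952 +0.1143 +0.0000]
moduli |λ_i(T)| = 0.3389, 0.1978, 0.1978.
ρ = 0.3389; 0.3389 < 1 ⇒ converges.

0.3389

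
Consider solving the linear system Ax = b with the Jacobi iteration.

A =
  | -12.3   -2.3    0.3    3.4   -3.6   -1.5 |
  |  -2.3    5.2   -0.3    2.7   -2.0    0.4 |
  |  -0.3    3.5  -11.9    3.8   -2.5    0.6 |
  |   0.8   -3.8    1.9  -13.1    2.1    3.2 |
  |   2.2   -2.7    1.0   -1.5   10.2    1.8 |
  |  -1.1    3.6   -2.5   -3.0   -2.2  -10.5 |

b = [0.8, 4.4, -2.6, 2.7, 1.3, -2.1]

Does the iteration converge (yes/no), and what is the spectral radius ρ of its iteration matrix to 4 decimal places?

A = D + L + U where D = diag(-12.3, 5.2, -11.9, -13.1, 10.2, -10.5).
Jacobi T = -D⁻¹(L+U): T[1,4] = -(-2)/(5.2) = +0.3846; T[1,1] = 0.
  T[0,:] = [+0.0000 -0.1870 +0.0244 +0.2764 -0.2927 -0.1220]
  T[1,:] = [+0.4423 +0.0000 +0.0577 -0.5192 +0.3846 -0.0769]
  T[2,:] = [-0.0252 +0.2941 +0.0000 +0.3193 -0.2101 +0.0504]
  T[3,:] = [+0.0611 -0.2901 +0.1450 +0.0000 +0.1603 +0.2443]
  T[4,:] = [-0.2157 +0.2647 -0.0980 +0.1471 +0.0000 -0.1765]
  T[5,:] = [-0.1048 +0.3429 -0.2381 -0.2857 -0.2095 +0.0000]
|λ(T)| sorted: 0.8592, 0.4647, 0.4647, 0.1874, 0.1874, 0.0160.
spectral radius ρ = 0.8592; 0.8592 < 1 ⇒ converges.

yes, ρ = 0.8592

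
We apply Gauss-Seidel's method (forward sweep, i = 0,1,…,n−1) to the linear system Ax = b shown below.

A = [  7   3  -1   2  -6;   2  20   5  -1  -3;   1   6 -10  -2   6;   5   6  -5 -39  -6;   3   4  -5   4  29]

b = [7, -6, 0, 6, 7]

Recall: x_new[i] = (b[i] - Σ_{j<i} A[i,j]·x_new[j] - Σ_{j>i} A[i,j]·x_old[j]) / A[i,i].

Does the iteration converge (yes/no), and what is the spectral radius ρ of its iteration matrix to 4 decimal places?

Let D = diag(7, 20, -10, -39, 29); L, U the strict triangles.
T_GS = -(D+L)⁻¹U: row 0 first, T[0,4] = -(-6)/(7) = +0.8571; later rows by forward substitution.
  T[0,:] = [+0.0000 -0.4286 +0.1429 -0.2857 +0.8571]
  T[1,:] = [+0.0000 +0.0429 -0.2643 +0.0786 +0.0643]
  T[2,:] = [+0.0000 -0.0171 -0.1443 -0.1814 +0.7243]
  T[3,:] = [+0.0000 -0.0462 -0.0038 -0.0013 -0.1269]
  T[4,:] = [+0.0000 +0.0418 -0.0027 -0.0124 +0.0448]
|eigenvalues of T|: 0.2579, 0.2096, 0.2096, 0.0301, 0.0000.
spectral radius ρ = 0.2579; 0.2579 < 1 ⇒ converges.

yes, ρ = 0.2579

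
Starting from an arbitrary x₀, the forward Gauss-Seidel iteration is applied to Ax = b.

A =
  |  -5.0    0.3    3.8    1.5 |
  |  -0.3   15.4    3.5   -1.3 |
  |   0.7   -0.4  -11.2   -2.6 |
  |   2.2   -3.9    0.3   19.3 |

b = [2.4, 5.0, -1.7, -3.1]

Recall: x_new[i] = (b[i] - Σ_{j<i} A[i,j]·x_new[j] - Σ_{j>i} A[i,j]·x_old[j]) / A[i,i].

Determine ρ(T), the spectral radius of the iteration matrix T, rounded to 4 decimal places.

A = D + L + U where D = diag(-5, 15.4, -11.2, 19.3).
GS T = -(D+L)⁻¹U: row 0 first, T[0,3] = -(1.5)/(-5) = +0.3000; later rows by forward substitution.
  T[0,:] = [+0.0000  +0.0600  +0.7600  +0.3000]
  T[1,:] = [+0.0000  +0.0012  -0.2125  +0.0903]
  T[2,:] = [+0.0000  +0.0037  +0.0551  -0.2166]
  T[3,:] = [+0.0000  -0.0067  -0.1304  -0.0126]
eigenvalue magnitudes: 0.1831, 0.1524, 0.0129, 0.0000.
spectral radius ρ = 0.1831; 0.1831 < 1 ⇒ converges.

0.1831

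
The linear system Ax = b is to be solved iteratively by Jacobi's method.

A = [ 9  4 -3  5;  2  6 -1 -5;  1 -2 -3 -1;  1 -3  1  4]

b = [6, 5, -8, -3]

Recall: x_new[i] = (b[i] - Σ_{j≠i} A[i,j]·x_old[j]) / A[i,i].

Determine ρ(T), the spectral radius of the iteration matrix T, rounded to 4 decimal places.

1.1855

Split A = D + L + U, D = diag(9, 6, -3, 4).
Jacobi: T = -D⁻¹(L+U), T[2,0] = -(1)/(-3) = +0.3333; T[2,2] = 0.
  T[0,:] = [+0.0000, -0.4444, +0.3333, -0.5556]
  T[1,:] = [-0.3333, +0.0000, +0.1667, +0.8333]
  T[2,:] = [+0.3333, -0.6667, +0.0000, -0.3333]
  T[3,:] = [-0.2500, +0.7500, -0.2500, +0.0000]
|roots of det(T-λI)|: 1.1855, 0.5737, 0.4918, 0.1200.
ρ = 1.1855; 1.1855 > 1 ⇒ diverges.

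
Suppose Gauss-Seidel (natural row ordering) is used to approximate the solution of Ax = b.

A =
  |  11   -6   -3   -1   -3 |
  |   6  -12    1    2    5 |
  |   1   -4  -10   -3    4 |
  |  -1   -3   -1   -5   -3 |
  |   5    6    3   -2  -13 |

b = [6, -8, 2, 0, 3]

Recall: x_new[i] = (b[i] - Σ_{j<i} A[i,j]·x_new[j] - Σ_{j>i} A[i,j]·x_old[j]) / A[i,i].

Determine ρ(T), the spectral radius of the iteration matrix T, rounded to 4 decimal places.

0.8914

A = D + L + U where D = diag(11, -12, -10, -5, -13).
T_GS = -(D+L)⁻¹U: row 0 first, T[0,2] = -(-3)/(11) = +0.2727; later rows by forward substitution.
  T[0,:] = [+0.0000  +0.5455  +0.2727  +0.0909  +0.2727]
  T[1,:] = [+0.0000  +0.2727  +0.2197  +0.2121  +0.5530]
  T[2,:] = [+0.0000  -0.0545  -0.0606  -0.3758  +0.2061]
  T[3,:] = [+0.0000  -0.2618  -0.1742  -0.0703  -1.0276]
  T[4,:] = [+0.0000  +0.3634  +0.2191  +0.0570  +0.5658]
|roots of det(T-λI)|: 0.8914, 0.1555, 0.1507, 0.1507, 0.0000.
ρ(T) = max|λ| = 0.8914; 0.8914 < 1 ⇒ converges.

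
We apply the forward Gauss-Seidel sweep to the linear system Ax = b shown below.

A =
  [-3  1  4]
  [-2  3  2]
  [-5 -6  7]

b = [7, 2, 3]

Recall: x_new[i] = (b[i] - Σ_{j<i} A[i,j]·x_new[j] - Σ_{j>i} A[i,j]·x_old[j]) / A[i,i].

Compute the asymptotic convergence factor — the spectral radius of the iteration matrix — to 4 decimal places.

Write A = D+L+U with D = diag(-3, 3, 7).
GS T = -(D+L)⁻¹U: row 0 first, T[0,1] = -(1)/(-3) = +0.3333; later rows by forward substitution.
  T[0,:] = [+0.0000, +0.3333, +1.3333]
  T[1,:] = [+0.0000, +0.2222, +0.2222]
  T[2,:] = [+0.0000, +0.4286, +1.1429]
moduli |λ_i(T)| = 1.2367, 0.1283, 0.0000.
ρ(T) = max|λ| = 1.2367; 1.2367 > 1 ⇒ diverges.

1.2367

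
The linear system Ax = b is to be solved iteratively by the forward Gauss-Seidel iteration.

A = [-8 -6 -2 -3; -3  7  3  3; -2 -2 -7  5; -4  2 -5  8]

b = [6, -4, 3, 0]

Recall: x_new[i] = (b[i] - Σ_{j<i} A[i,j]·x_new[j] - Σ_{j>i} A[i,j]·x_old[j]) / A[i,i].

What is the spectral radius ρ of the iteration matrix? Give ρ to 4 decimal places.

0.8461

Let D = diag(-8, 7, -7, 8); L, U the strict triangles.
T_GS = -(D+L)⁻¹U: row 0 first, T[0,3] = -(-3)/(-8) = -0.3750; later rows by forward substitution.
  T[0,:] = [+0.0000  -0.7500  -0.2500  -0.3750]
  T[1,:] = [+0.0000  -0.3214  -0.5357  -0.5893]
  T[2,:] = [+0.0000  +0.3061  +0.2245  +0.9898]
  T[3,:] = [+0.0000  -0.1033  +0.1492  +0.5784]
|λ(T)| sorted: 0.8461, 0.3683, 0.3683, 0.0000.
ρ(T) = max|λ| = 0.8461; 0.8461 < 1: convergent.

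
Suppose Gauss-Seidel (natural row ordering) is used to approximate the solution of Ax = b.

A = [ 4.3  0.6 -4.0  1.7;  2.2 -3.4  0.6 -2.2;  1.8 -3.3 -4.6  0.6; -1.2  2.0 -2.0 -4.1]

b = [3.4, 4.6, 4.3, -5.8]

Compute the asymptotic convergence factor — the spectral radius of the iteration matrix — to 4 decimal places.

0.8471

Write A = D+L+U with D = diag(4.3, -3.4, -4.6, -4.1).
T_GS = -(D+L)⁻¹U: row 0 first, T[0,3] = -(1.7)/(4.3) = -0.3953; later rows by forward substitution.
  T[0,:] = [+0.0000  -0.1395  +0.9302  -0.3953]
  T[1,:] = [+0.0000  -0.0903  +0.7784  -0.9029]
  T[2,:] = [+0.0000  +0.0102  -0.1944  +0.6234]
  T[3,:] = [+0.0000  -0.0082  +0.2023  -0.6288]
|λ(T)| sorted: 0.8471, 0.0803, 0.0138, 0.0000.
ρ = 0.8471; 0.8471 < 1: convergent.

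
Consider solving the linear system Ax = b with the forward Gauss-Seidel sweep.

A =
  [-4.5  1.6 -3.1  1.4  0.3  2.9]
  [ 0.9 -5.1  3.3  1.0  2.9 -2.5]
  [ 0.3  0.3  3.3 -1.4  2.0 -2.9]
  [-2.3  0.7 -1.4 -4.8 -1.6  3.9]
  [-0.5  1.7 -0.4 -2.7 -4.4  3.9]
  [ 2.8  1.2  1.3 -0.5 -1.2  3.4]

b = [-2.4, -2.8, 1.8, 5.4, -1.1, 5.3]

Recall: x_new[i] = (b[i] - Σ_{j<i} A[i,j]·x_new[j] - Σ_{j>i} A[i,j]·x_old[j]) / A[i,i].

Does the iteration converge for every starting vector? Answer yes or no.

no

Split A = D + L + U, D = diag(-4.5, -5.1, 3.3, -4.8, -4.4, 3.4).
GS T = -(D+L)⁻¹U: row 0 first, T[0,3] = -(1.4)/(-4.5) = +0.3111; later rows by forward substitution.
  T[0,:] = [+0.0000, +0.3556, -0.6889, +0.3111, +0.0667, +0.6444]
  T[1,:] = [+0.0000, +0.0627, +0.5255, +0.2510, +0.5804, -0.3765]
  T[2,:] = [+0.0000, -0.0380, +0.0149, +0.3731, -0.6649, +0.8544]
  T[3,:] = [+0.0000, -0.1501, +0.4024, -0.2213, -0.0867, +0.1996]
  T[4,:] = [+0.0000, +0.0794, +0.0330, +0.1635, +0.3303, +0.4675]
  T[5,:] = [+0.0000, -0.2945, +0.4470, -0.4623, +0.0983, -0.5302]
eigenvalue magnitudes: 1.2732, 0.6683, 0.6683, 0.2475, 0.1687, 0.0000.
ρ = 1.2732; 1.2732 > 1: divergent.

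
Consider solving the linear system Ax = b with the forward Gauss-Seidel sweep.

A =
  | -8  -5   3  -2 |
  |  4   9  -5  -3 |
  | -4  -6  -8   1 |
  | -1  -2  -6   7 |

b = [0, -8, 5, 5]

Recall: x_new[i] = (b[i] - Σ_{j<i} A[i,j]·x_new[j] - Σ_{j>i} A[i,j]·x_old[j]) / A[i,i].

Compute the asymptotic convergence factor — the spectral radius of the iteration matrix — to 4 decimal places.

Write A = D+L+U with D = diag(-8, 9, -8, 7).
T_GS = -(D+L)⁻¹U: row 0 first, T[0,1] = -(-5)/(-8) = -0.6250; later rows by forward substitution.
  T[0,:] = [+0.0000 -0.6250 +0.3750 -0.2500]
  T[1,:] = [+0.0000 +0.2778 +0.3889 +0.4444]
  T[2,:] = [+0.0000 +0.1042 -0.4792 -0.0833]
  T[3,:] = [+0.0000 +0.0794 -0.2460 +0.0198]
|λ(T)| sorted: 0.5929, 0.3841, 0.0272, 0.0000.
spectral radius ρ = 0.5929; 0.5929 < 1, so it converges for any x₀.

0.5929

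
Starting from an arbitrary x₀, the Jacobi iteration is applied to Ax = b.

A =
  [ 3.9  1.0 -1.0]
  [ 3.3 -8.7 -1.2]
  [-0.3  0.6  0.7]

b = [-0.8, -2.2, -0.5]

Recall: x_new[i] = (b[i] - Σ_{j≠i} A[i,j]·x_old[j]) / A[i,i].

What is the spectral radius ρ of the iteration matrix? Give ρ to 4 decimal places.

Diagonal D = diag(3.9, -8.7, 0.7); L, U strict lower/upper.
T_J = -D⁻¹(L+U): T[2,0] = -(-0.3)/(0.7) = +0.4286; T[2,2] = 0.
  T[0,:] = [+0.0000  -0.2564  +0.2564]
  T[1,:] = [+0.3793  +0.0000  -0.1379]
  T[2,:] = [+0.4286  -0.8571  +0.0000]
|roots of det(T-λI)|: 0.5135, 0.3645, 0.3645.
ρ = 0.5135; 0.5135 < 1, so it converges for any x₀.

0.5135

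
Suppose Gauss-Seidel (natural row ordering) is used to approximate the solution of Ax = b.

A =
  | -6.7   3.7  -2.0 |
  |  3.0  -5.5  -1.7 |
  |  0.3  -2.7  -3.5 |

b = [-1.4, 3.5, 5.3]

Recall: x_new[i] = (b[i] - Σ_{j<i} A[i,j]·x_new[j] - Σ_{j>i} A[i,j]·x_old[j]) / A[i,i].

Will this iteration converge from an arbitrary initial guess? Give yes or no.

yes

Let D = diag(-6.7, -5.5, -3.5); L, U the strict triangles.
Gauss-Seidel: T = -(D+L)⁻¹U, row 0 first, T[0,2] = -(-2)/(-6.7) = -0.2985; later rows by forward substitution.
  T[0,:] = [+0.0000 +0.5522 -0.2985]
  T[1,:] = [+0.0000 +0.3012 -0.4719]
  T[2,:] = [+0.0000 -0.1850 +0.3385]
|λ(T)| sorted: 0.6159, 0.0238, 0.0000.
ρ(T) = max|λ| = 0.6159; 0.6159 < 1: convergent.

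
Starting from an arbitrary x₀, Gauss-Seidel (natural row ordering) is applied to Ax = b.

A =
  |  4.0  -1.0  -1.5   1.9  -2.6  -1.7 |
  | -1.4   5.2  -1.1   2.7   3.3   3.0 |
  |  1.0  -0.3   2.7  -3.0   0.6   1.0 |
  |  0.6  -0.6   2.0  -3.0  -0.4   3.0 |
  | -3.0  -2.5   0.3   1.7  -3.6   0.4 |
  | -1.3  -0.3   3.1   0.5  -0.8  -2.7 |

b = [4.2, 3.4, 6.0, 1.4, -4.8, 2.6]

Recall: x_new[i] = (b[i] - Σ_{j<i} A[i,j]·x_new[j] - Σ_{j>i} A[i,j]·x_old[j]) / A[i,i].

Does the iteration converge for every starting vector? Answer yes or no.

no

A = D + L + U where D = diag(4, 5.2, 2.7, -3, -3.6, -2.7).
GS T = -(D+L)⁻¹U: row 0 first, T[0,1] = -(-1)/(4) = +0.2500; later rows by forward substitution.
  T[0,:] = [+0.0000 +0.2500 +0.3750 -0.4750 +0.6500 +0.4250]
  T[1,:] = [+0.0000 +0.0673 +0.3125 -0.6471 -0.4596 -0.4625]
  T[2,:] = [+0.0000 -0.0851 -0.1042 +1.2151 -0.5140 -0.5792]
  T[3,:] = [+0.0000 -0.0202 -0.0569 +0.8445 -0.2541 +0.7914]
  T[4,:] = [+0.0000 -0.2717 -0.5651 +1.3453 -0.3853 +0.4036]
  T[5,:] = [+0.0000 -0.1488 -0.1780 +1.4536 -0.7850 -0.7912]
moduli |λ_i(T)| = 1.5985, 0.6994, 0.6994, 0.1509, 0.0036, 0.0000.
ρ(T) = max|λ| = 1.5985; 1.5985 > 1: divergent.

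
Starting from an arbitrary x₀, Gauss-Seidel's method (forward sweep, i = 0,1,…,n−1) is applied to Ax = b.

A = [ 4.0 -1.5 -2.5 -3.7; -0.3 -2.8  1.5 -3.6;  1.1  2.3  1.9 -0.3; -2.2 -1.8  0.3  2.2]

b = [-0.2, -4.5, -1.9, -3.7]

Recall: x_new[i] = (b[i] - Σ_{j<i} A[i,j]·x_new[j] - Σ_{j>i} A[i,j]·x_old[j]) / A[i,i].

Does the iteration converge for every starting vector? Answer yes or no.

Write A = D+L+U with D = diag(4, -2.8, 1.9, 2.2).
T_GS = -(D+L)⁻¹U: row 0 first, T[0,3] = -(-3.7)/(4) = +0.9250; later rows by forward substitution.
  T[0,:] = [+0.0000, +0.3750, +0.6250, +0.9250]
  T[1,:] = [+0.0000, -0.0402, +0.4688, -1.3848]
  T[2,:] = [+0.0000, -0.1685, -0.9293, +1.2987]
  T[3,:] = [+0.0000, +0.3651, +1.1352, -0.3851]
eigenvalue magnitudes: 1.6356, 0.3384, 0.0573, 0.0000.
ρ(T) = max|λ| = 1.6356; 1.6356 > 1: divergent.

no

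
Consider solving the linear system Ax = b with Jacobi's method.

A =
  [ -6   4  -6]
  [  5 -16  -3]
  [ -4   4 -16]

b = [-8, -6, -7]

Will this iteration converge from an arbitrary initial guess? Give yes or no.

yes

A = D + L + U where D = diag(-6, -16, -16).
Jacobi T = -D⁻¹(L+U): T[1,2] = -(-3)/(-16) = -0.1875; T[1,1] = 0.
  T[0,:] = [+0.0000, +0.6667, -1.0000]
  T[1,:] = [+0.3125, +0.0000, -0.1875]
  T[2,:] = [-0.2500, +0.2500, +0.0000]
eigenvalue magnitudes: 0.6922, 0.5743, 0.1179.
spectral radius ρ = 0.6922; 0.6922 < 1: convergent.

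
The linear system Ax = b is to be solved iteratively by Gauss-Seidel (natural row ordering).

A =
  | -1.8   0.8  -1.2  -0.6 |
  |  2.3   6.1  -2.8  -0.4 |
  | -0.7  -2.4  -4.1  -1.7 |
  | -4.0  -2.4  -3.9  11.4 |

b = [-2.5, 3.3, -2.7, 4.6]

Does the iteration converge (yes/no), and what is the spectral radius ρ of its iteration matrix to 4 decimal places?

Diagonal D = diag(-1.8, 6.1, -4.1, 11.4); L, U strict lower/upper.
T_GS = -(D+L)⁻¹U: row 0 first, T[0,1] = -(0.8)/(-1.8) = +0.4444; later rows by forward substitution.
  T[0,:] = [+0.0000  +0.4444  -0.6667  -0.3333]
  T[1,:] = [+0.0000  -0.1676  +0.7104  +0.1913]
  T[2,:] = [+0.0000  +0.0222  -0.3020  -0.4697]
  T[3,:] = [+0.0000  +0.1283  -0.1877  -0.2374]
|λ(T)| sorted: 0.7177, 0.2034, 0.2034, 0.0000.
spectral radius ρ = 0.7177; 0.7177 < 1, so it converges for any x₀.

yes, ρ = 0.7177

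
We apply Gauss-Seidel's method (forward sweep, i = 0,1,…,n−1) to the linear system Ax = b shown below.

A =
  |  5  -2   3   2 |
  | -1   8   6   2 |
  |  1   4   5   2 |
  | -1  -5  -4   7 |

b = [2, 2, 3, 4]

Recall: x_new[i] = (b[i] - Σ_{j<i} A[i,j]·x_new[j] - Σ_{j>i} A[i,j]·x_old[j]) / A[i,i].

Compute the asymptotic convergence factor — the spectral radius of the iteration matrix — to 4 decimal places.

0.9037

A = D + L + U where D = diag(5, 8, 5, 7).
GS T = -(D+L)⁻¹U: row 0 first, T[0,1] = -(-2)/(5) = +0.4000; later rows by forward substitution.
  T[0,:] = [+0.0000  +0.4000  -0.6000  -0.4000]
  T[1,:] = [+0.0000  +0.0500  -0.8250  -0.3000]
  T[2,:] = [+0.0000  -0.1200  +0.7800  -0.0800]
  T[3,:] = [+0.0000  +0.0243  -0.2293  -0.3171]
eigenvalue magnitudes: 0.9037, 0.3341, 0.0568, 0.0000.
ρ(T) = max|λ| = 0.9037; 0.9037 < 1: convergent.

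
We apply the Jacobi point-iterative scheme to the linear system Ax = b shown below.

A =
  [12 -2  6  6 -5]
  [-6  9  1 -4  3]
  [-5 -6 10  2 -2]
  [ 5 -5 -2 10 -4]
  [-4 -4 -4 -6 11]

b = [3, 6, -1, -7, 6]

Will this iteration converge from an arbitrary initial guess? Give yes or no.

no

Write A = D+L+U with D = diag(12, 9, 10, 10, 11).
Jacobi T = -D⁻¹(L+U): T[3,4] = -(-4)/(10) = +0.4000; T[3,3] = 0.
  T[0,:] = [+0.0000, +0.1667, -0.5000, -0.5000, +0.4167]
  T[1,:] = [+0.6667, +0.0000, -0.1111, +0.4444, -0.3333]
  T[2,:] = [+0.5000, +0.6000, +0.0000, -0.2000, +0.2000]
  T[3,:] = [-0.5000, +0.5000, +0.2000, +0.0000, +0.4000]
  T[4,:] = [+0.3636, +0.3636, +0.3636, +0.5455, +0.0000]
moduli |λ_i(T)| = 1.1584, 0.6231, 0.6231, 0.4995, 0.1510.
spectral radius ρ = 1.1584; 1.1584 > 1: divergent.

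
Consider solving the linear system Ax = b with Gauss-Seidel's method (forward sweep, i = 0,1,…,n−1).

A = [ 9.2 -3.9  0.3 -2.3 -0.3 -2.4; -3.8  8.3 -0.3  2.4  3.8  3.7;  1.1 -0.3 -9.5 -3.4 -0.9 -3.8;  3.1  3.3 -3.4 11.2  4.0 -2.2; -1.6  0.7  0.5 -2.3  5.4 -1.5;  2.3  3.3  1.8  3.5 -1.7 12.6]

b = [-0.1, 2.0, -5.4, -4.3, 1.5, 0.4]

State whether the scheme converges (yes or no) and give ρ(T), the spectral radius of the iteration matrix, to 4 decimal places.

A = D + L + U where D = diag(9.2, 8.3, -9.5, 11.2, 5.4, 12.6).
T_GS = -(D+L)⁻¹U: row 0 first, T[0,5] = -(-2.4)/(9.2) = +0.2609; later rows by forward substitution.
  T[0,:] = [+0.0000, +0.4239, -0.0326, +0.2500, +0.0326, +0.2609]
  T[1,:] = [+0.0000, +0.1941, +0.0212, -0.1747, -0.4429, -0.3263]
  T[2,:] = [+0.0000, +0.0430, -0.0044, -0.3234, -0.0770, -0.3595]
  T[3,:] = [+0.0000, -0.1615, +0.0014, -0.1159, -0.2590, +0.1112]
  T[4,:] = [+0.0000, +0.0277, -0.0114, +0.0773, -0.0361, +0.4780]
  T[5,:] = [+0.0000, -0.0858, -0.0009, +0.0889, +0.1881, +0.1228]
moduli |λ_i(T)| = 0.5244, 0.2538, 0.1470, 0.1470, 0.0345, 0.0000.
ρ(T) = max|λ| = 0.5244; 0.5244 < 1, so it converges for any x₀.

yes, ρ = 0.5244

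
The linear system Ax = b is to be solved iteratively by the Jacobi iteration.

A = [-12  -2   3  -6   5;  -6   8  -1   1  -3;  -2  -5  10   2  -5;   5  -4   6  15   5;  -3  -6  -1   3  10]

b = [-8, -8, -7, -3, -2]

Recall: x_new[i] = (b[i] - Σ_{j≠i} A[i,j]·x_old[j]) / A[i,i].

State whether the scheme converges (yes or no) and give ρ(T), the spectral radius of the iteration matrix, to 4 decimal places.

A = D + L + U where D = diag(-12, 8, 10, 15, 10).
Jacobi T = -D⁻¹(L+U): T[3,4] = -(5)/(15) = -0.3333; T[3,3] = 0.
  T[0,:] = [+0.0000  -0.1667  +0.2500  -0.5000  +0.4167]
  T[1,:] = [+0.7500  +0.0000  +0.1250  -0.1250  +0.3750]
  T[2,:] = [+0.2000  +0.5000  +0.0000  -0.2000  +0.5000]
  T[3,:] = [-0.3333  +0.2667  -0.4000  +0.0000  -0.3333]
  T[4,:] = [+0.3000  +0.6000  +0.1000  -0.3000  +0.0000]
|λ(T)| sorted: 1.1466, 0.4815, 0.4815, 0.4301, 0.4301.
spectral radius ρ = 1.1466; 1.1466 > 1: divergent.

no, ρ = 1.1466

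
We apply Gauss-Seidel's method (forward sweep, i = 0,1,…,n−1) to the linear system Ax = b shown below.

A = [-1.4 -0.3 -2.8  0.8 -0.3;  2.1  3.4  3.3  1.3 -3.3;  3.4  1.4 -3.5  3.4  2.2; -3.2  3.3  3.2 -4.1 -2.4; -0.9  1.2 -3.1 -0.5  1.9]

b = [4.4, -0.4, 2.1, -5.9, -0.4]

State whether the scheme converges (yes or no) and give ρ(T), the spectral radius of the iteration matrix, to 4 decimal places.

Let D = diag(-1.4, 3.4, -3.5, -4.1, 1.9); L, U the strict triangles.
Gauss-Seidel: T = -(D+L)⁻¹U, row 0 first, T[0,2] = -(-2.8)/(-1.4) = -2.0000; later rows by forward substitution.
  T[0,:] = [+0.0000 -0.2143 -2.0000 +0.5714 -0.2143]
  T[1,:] = [+0.0000 +0.1324 +0.2647 -0.7353 +1.1029]
  T[2,:] = [+0.0000 -0.1552 -1.8370 +1.2324 +0.8616]
  T[3,:] = [+0.0000 +0.1526 +0.3403 -0.0759 +1.1421]
  T[4,:] = [+0.0000 -0.3982 -4.0222 +2.7259 +0.9082]
eigenvalue magnitudes: 1.3639, 0.9900, 0.5711, 0.0726, 0.0000.
ρ = 1.3639; 1.3639 > 1 ⇒ diverges.

no, ρ = 1.3639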